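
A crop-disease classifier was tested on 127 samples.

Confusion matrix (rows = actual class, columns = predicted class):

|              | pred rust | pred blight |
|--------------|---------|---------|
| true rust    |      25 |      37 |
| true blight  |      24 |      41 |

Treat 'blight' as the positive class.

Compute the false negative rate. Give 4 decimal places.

0.3692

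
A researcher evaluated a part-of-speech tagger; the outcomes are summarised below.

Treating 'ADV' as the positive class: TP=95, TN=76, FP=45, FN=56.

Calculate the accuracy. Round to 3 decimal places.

0.629

Accuracy = (TP+TN)/N = (95+76)/272 = 0.629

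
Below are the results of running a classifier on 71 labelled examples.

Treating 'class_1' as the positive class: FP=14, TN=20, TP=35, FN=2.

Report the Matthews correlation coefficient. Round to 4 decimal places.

0.5771

MCC = (TP·TN − FP·FN) / √((TP+FP)(TP+FN)(TN+FP)(TN+FN))
Numerator = 35·20 − 14·2 = 672
Denominator = √(49·37·34·22) = √1356124 = 1164.5274
MCC = 672 / 1164.5274 = 0.5771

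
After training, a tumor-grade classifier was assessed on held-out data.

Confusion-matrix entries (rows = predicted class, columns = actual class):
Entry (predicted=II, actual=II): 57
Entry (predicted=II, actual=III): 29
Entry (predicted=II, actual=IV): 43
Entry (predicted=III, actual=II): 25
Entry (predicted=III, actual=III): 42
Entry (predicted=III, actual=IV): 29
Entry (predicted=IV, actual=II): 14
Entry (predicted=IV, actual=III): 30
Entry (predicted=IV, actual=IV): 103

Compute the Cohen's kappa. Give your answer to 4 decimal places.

0.3018

Observed agreement pₒ = trace/N = 202/372 = 0.54301
Expected agreement pₑ = Σ (rowᵢ·colᵢ)/N² = (96·129 + 101·96 + 175·147)/372² = 0.34545
κ = (pₒ − pₑ)/(1 − pₑ) = (0.54301 − 0.34545)/(1 − 0.34545) = 0.3018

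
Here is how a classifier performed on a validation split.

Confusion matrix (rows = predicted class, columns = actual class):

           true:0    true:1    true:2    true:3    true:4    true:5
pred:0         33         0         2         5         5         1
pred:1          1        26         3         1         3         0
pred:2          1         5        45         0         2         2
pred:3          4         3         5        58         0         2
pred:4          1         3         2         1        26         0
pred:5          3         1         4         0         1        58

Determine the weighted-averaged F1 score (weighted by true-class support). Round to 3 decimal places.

0.799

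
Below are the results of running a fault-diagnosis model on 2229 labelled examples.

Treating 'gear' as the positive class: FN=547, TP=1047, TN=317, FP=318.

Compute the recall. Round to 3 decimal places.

Recall = TP/(TP+FN) = 1047/(1047+547) = 1047/1594 = 0.657

0.657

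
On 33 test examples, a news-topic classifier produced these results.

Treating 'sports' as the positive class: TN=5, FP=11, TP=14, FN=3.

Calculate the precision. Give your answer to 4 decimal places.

0.5600

Precision = TP/(TP+FP) = 14/(14+11) = 14/25 = 0.5600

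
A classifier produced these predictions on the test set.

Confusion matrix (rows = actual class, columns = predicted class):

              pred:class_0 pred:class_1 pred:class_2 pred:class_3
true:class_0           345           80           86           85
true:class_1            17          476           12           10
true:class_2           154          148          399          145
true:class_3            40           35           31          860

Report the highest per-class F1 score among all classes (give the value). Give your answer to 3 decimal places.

Per-class F1 score (2·TP/(2·TP+FP+FN)):
  class_0: TP=345, FP=17+154+40=211, FN=80+86+85=251 → 690/1152 = 0.5990
  class_1: TP=476, FP=80+148+35=263, FN=17+12+10=39 → 952/1254 = 0.7592
  class_2: TP=399, FP=86+12+31=129, FN=154+148+145=447 → 798/1374 = 0.5808
  class_3: TP=860, FP=85+10+145=240, FN=40+35+31=106 → 1720/2066 = 0.8325
Highest is class 'class_3' with F1 score = 0.833.

0.833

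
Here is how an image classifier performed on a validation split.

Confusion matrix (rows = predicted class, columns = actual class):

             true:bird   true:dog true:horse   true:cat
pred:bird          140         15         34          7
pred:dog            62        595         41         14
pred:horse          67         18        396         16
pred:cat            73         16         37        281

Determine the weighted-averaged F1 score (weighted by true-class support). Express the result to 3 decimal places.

0.767

Per-class F1 score (2·TP/(2·TP+FP+FN)):
  bird: TP=140, FP=15+34+7=56, FN=62+67+73=202 → 280/538 = 0.5204
  dog: TP=595, FP=62+41+14=117, FN=15+18+16=49 → 1190/1356 = 0.8776
  horse: TP=396, FP=67+18+16=101, FN=34+41+37=112 → 792/1005 = 0.7881
  cat: TP=281, FP=73+16+37=126, FN=7+14+16=37 → 562/725 = 0.7752
Weighted-F1 score = Σ (supportᵢ/N)·F1 scoreᵢ with N=1812: (342/1812)·0.5204 + (644/1812)·0.8776 + (508/1812)·0.7881 + (318/1812)·0.7752 = 0.767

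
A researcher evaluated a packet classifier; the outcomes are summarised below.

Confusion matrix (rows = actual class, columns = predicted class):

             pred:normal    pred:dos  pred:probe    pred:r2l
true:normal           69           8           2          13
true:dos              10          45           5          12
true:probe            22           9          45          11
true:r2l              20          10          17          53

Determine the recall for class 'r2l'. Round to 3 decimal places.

0.530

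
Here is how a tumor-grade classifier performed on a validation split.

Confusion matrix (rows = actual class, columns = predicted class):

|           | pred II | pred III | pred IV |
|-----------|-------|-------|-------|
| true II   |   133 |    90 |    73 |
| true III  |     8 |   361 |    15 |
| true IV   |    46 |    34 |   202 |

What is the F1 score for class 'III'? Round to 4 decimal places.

0.8308

One-vs-rest for 'III': TP = diagonal; FP = other classes predicted 'III'; FN = 'III' predicted as other.
F1 score = 2·TP/(2·TP+FP+FN).
III: TP=361, FP=90+34=124, FN=8+15=23 → 722/869 = 0.83084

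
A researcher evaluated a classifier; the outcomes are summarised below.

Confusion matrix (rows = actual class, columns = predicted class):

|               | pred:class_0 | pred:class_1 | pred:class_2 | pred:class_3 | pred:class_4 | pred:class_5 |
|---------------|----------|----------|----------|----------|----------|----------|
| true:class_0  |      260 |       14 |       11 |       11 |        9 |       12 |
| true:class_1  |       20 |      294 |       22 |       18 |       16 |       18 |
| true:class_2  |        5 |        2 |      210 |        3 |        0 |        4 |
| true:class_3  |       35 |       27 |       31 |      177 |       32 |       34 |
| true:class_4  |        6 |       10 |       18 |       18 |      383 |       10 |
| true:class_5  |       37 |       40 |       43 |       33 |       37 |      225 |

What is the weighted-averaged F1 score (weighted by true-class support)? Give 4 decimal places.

Per-class F1 score (2·TP/(2·TP+FP+FN)):
  class_0: TP=260, FP=20+5+35+6+37=103, FN=14+11+11+9+12=57 → 520/680 = 0.76471
  class_1: TP=294, FP=14+2+27+10+40=93, FN=20+22+18+16+18=94 → 588/775 = 0.75871
  class_2: TP=210, FP=11+22+31+18+43=125, FN=5+2+3+0+4=14 → 420/559 = 0.75134
  class_3: TP=177, FP=11+18+3+18+33=83, FN=35+27+31+32+34=159 → 354/596 = 0.59396
  class_4: TP=383, FP=9+16+0+32+37=94, FN=6+10+18+18+10=62 → 766/922 = 0.83080
  class_5: TP=225, FP=12+18+4+34+10=78, FN=37+40+43+33+37=190 → 450/718 = 0.62674
Weighted-F1 score = Σ (supportᵢ/N)·F1 scoreᵢ with N=2125: (317/2125)·0.76471 + (388/2125)·0.75871 + (224/2125)·0.75134 + (336/2125)·0.59396 + (445/2125)·0.83080 + (415/2125)·0.62674 = 0.7221

0.7221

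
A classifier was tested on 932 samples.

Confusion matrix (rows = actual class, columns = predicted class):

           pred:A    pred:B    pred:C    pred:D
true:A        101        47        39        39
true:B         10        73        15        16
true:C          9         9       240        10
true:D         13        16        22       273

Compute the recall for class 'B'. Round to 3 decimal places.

Take TP from the diagonal, FP from the rest of the 'B' prediction marginal, FN from the rest of the 'B' actual marginal.
recall = TP/(TP+FN).
B: TP=73, FN=10+15+16=41 → 73/114 = 0.6404

0.640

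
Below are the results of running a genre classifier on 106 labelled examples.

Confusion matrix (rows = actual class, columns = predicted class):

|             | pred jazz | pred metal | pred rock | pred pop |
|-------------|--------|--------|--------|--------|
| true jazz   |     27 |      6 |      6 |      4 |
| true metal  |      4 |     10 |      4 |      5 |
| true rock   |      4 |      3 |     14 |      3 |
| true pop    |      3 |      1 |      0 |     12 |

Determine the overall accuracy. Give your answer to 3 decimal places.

Accuracy = trace / total = (27+10+14+12=63) / 106 = 63/106 = 0.594

0.594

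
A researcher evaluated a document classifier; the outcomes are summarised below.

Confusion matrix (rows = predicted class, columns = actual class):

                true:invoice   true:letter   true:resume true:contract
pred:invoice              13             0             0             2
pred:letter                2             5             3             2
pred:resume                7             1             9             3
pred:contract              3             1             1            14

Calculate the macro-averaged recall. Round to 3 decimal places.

0.648

Per-class recall (TP/(TP+FN)):
  invoice: TP=13, FN=2+7+3=12 → 13/25 = 0.5200
  letter: TP=5, FN=0+1+1=2 → 5/7 = 0.7143
  resume: TP=9, FN=0+3+1=4 → 9/13 = 0.6923
  contract: TP=14, FN=2+2+3=7 → 14/21 = 0.6667
Macro-recall = mean = (0.5200 + 0.7143 + 0.6923 + 0.6667) / 4 = 0.648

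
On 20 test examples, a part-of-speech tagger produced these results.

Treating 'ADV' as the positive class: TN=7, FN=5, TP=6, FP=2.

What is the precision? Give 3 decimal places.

Precision = TP/(TP+FP) = 6/(6+2) = 6/8 = 0.750

0.750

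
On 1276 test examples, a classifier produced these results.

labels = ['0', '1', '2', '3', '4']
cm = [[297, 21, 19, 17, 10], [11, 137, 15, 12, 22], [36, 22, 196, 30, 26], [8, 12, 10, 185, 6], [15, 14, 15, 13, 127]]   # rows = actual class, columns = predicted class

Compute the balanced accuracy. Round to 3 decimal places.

Balanced accuracy = mean of per-class recall.
  0: recall = 297/364 = 0.8159
  1: recall = 137/197 = 0.6954
  2: recall = 196/310 = 0.6323
  3: recall = 185/221 = 0.8371
  4: recall = 127/184 = 0.6902
Mean = (0.8159 + 0.6954 + 0.6323 + 0.8371 + 0.6902) / 5 = 0.734

0.734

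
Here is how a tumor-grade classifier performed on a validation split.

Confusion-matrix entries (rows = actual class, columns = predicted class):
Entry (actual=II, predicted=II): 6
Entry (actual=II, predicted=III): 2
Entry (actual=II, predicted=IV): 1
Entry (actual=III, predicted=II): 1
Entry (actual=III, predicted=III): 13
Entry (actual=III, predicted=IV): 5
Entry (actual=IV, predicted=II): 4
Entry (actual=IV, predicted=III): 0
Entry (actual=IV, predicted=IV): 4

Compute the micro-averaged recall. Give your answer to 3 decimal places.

0.639

Micro-averaging pools counts across classes: ΣTP=23, ΣFP=13, ΣFN=13.
Micro-recall = TP/(TP+FN) on pooled counts = 0.639 (equals overall accuracy in single-label multiclass).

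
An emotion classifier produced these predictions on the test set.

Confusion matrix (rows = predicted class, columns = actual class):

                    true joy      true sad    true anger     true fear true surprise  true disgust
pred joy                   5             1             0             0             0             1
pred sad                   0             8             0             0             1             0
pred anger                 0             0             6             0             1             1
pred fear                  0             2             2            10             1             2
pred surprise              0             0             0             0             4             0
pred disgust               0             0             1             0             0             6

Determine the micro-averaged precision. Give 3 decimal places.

0.750

Micro-averaging pools counts across classes: ΣTP=39, ΣFP=13, ΣFN=13.
Micro-precision = TP/(TP+FP) on pooled counts = 0.750 (equals overall accuracy in single-label multiclass).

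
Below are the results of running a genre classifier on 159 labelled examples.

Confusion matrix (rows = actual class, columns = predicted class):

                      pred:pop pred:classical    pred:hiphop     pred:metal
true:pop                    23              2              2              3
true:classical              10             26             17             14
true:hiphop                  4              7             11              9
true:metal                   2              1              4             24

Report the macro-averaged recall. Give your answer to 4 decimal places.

0.5709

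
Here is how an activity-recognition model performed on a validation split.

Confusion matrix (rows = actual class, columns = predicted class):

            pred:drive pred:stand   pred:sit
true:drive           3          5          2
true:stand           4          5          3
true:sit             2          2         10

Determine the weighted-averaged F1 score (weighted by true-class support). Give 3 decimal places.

Per-class F1 score (2·TP/(2·TP+FP+FN)):
  drive: TP=3, FP=4+2=6, FN=5+2=7 → 6/19 = 0.3158
  stand: TP=5, FP=5+2=7, FN=4+3=7 → 10/24 = 0.4167
  sit: TP=10, FP=2+3=5, FN=2+2=4 → 20/29 = 0.6897
Weighted-F1 score = Σ (supportᵢ/N)·F1 scoreᵢ with N=36: (10/36)·0.3158 + (12/36)·0.4167 + (14/36)·0.6897 = 0.495

0.495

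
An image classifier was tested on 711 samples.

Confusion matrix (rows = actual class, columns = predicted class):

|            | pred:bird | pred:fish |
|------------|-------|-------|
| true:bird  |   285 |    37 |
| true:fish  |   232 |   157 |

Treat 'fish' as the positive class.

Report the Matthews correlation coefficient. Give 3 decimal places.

0.323

MCC = (TP·TN − FP·FN) / √((TP+FP)(TP+FN)(TN+FP)(TN+FN))
Numerator = 157·285 − 37·232 = 36161
Denominator = √(194·389·322·517) = √12563126884 = 112085.3554
MCC = 36161 / 112085.3554 = 0.323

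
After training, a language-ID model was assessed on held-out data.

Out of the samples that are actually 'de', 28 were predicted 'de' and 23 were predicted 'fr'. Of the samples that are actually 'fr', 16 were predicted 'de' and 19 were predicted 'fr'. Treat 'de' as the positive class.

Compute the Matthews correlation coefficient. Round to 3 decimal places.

MCC = (TP·TN − FP·FN) / √((TP+FP)(TP+FN)(TN+FP)(TN+FN))
Numerator = 28·19 − 16·23 = 164
Denominator = √(44·51·35·42) = √3298680 = 1816.2269
MCC = 164 / 1816.2269 = 0.090

0.090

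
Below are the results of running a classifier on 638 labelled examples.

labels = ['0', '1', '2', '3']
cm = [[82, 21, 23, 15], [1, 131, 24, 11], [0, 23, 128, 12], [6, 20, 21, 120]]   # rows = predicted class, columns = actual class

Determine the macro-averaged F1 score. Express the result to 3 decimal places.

Per-class F1 score (2·TP/(2·TP+FP+FN)):
  0: TP=82, FP=21+23+15=59, FN=1+0+6=7 → 164/230 = 0.7130
  1: TP=131, FP=1+24+11=36, FN=21+23+20=64 → 262/362 = 0.7238
  2: TP=128, FP=0+23+12=35, FN=23+24+21=68 → 256/359 = 0.7131
  3: TP=120, FP=6+20+21=47, FN=15+11+12=38 → 240/325 = 0.7385
Macro-F1 score = mean = (0.7130 + 0.7238 + 0.7131 + 0.7385) / 4 = 0.722

0.722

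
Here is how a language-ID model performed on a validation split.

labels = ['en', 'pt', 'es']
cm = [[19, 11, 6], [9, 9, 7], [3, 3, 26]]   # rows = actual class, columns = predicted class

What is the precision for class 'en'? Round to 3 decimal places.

0.613

One-vs-rest for 'en': TP = diagonal; FP = other classes predicted 'en'; FN = 'en' predicted as other.
precision = TP/(TP+FP).
en: TP=19, FP=9+3=12 → 19/31 = 0.6129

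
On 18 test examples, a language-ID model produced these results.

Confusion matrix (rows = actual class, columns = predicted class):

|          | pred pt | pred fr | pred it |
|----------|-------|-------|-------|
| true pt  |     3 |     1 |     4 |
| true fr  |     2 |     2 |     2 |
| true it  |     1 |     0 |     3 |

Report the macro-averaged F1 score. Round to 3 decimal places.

Per-class F1 score (2·TP/(2·TP+FP+FN)):
  pt: TP=3, FP=2+1=3, FN=1+4=5 → 6/14 = 0.4286
  fr: TP=2, FP=1+0=1, FN=2+2=4 → 4/9 = 0.4444
  it: TP=3, FP=4+2=6, FN=1+0=1 → 6/13 = 0.4615
Macro-F1 score = mean = (0.4286 + 0.4444 + 0.4615) / 3 = 0.445

0.445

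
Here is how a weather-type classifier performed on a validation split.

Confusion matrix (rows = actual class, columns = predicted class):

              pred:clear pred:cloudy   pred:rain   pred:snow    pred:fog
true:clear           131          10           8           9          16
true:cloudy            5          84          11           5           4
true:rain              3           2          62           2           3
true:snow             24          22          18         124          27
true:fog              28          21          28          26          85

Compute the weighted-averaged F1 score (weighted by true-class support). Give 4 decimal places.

Per-class F1 score (2·TP/(2·TP+FP+FN)):
  clear: TP=131, FP=5+3+24+28=60, FN=10+8+9+16=43 → 262/365 = 0.71781
  cloudy: TP=84, FP=10+2+22+21=55, FN=5+11+5+4=25 → 168/248 = 0.67742
  rain: TP=62, FP=8+11+18+28=65, FN=3+2+2+3=10 → 124/199 = 0.62312
  snow: TP=124, FP=9+5+2+26=42, FN=24+22+18+27=91 → 248/381 = 0.65092
  fog: TP=85, FP=16+4+3+27=50, FN=28+21+28+26=103 → 170/323 = 0.52632
Weighted-F1 score = Σ (supportᵢ/N)·F1 scoreᵢ with N=758: (174/758)·0.71781 + (109/758)·0.67742 + (72/758)·0.62312 + (215/758)·0.65092 + (188/758)·0.52632 = 0.6365

0.6365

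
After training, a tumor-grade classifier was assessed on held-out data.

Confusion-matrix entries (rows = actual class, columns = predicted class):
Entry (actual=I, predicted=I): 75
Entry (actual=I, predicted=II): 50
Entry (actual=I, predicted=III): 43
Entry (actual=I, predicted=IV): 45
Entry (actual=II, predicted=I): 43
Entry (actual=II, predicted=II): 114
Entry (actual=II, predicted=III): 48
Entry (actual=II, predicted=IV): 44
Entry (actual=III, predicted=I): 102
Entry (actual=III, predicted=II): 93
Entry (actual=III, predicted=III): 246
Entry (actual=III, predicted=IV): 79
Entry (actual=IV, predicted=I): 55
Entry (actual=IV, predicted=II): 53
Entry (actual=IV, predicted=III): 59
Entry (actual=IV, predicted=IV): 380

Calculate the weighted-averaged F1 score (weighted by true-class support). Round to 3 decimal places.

Per-class F1 score (2·TP/(2·TP+FP+FN)):
  I: TP=75, FP=43+102+55=200, FN=50+43+45=138 → 150/488 = 0.3074
  II: TP=114, FP=50+93+53=196, FN=43+48+44=135 → 228/559 = 0.4079
  III: TP=246, FP=43+48+59=150, FN=102+93+79=274 → 492/916 = 0.5371
  IV: TP=380, FP=45+44+79=168, FN=55+53+59=167 → 760/1095 = 0.6941
Weighted-F1 score = Σ (supportᵢ/N)·F1 scoreᵢ with N=1529: (213/1529)·0.3074 + (249/1529)·0.4079 + (520/1529)·0.5371 + (547/1529)·0.6941 = 0.540

0.540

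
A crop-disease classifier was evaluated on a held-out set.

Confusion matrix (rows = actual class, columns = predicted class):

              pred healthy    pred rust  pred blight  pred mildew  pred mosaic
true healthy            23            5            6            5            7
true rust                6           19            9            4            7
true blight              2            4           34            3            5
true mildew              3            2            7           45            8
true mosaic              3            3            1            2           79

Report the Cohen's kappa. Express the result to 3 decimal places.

0.594

Observed agreement pₒ = trace/N = 200/292 = 0.6849
Expected agreement pₑ = Σ (rowᵢ·colᵢ)/N² = (46·37 + 45·33 + 48·57 + 65·59 + 88·106)/292² = 0.2238
κ = (pₒ − pₑ)/(1 − pₑ) = (0.6849 − 0.2238)/(1 − 0.2238) = 0.594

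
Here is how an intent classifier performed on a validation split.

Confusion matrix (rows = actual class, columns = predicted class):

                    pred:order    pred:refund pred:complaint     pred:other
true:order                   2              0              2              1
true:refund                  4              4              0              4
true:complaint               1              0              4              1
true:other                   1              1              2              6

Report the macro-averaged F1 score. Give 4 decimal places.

Per-class F1 score (2·TP/(2·TP+FP+FN)):
  order: TP=2, FP=4+1+1=6, FN=0+2+1=3 → 4/13 = 0.30769
  refund: TP=4, FP=0+0+1=1, FN=4+0+4=8 → 8/17 = 0.47059
  complaint: TP=4, FP=2+0+2=4, FN=1+0+1=2 → 8/14 = 0.57143
  other: TP=6, FP=1+4+1=6, FN=1+1+2=4 → 12/22 = 0.54545
Macro-F1 score = mean = (0.30769 + 0.47059 + 0.57143 + 0.54545) / 4 = 0.4738

0.4738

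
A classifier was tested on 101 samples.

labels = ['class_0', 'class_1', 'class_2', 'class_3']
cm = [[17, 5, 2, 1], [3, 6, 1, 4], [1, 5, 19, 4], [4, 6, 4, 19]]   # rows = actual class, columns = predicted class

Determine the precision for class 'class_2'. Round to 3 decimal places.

0.731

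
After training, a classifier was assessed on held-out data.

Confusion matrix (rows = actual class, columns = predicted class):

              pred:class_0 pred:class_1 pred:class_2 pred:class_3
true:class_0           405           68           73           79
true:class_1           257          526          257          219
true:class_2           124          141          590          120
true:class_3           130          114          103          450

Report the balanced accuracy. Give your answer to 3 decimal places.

0.559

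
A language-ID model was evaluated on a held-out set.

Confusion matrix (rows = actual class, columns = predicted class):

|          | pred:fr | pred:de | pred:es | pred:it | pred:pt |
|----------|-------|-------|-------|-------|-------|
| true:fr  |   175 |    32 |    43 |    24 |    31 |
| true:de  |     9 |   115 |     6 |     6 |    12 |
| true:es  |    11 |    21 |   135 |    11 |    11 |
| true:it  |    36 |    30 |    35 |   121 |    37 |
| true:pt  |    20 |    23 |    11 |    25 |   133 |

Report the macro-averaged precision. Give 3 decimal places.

Per-class precision (TP/(TP+FP)):
  fr: TP=175, FP=9+11+36+20=76 → 175/251 = 0.6972
  de: TP=115, FP=32+21+30+23=106 → 115/221 = 0.5204
  es: TP=135, FP=43+6+35+11=95 → 135/230 = 0.5870
  it: TP=121, FP=24+6+11+25=66 → 121/187 = 0.6471
  pt: TP=133, FP=31+12+11+37=91 → 133/224 = 0.5938
Macro-precision = mean = (0.6972 + 0.5204 + 0.5870 + 0.6471 + 0.5938) / 5 = 0.609

0.609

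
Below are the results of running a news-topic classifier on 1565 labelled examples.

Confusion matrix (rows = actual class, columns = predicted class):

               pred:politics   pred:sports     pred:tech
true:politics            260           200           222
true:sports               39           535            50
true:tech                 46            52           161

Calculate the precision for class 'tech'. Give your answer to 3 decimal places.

0.372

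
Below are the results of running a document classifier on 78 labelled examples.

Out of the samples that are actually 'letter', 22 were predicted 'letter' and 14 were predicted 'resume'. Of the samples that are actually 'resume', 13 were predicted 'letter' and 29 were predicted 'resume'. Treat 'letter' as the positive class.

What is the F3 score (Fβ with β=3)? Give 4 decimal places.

0.6128

Fβ = (1+β²)·TP / ((1+β²)·TP + β²·FN + FP), with β²=9
= 10·22 / (10·22 + 9·14 + 13) = 0.6128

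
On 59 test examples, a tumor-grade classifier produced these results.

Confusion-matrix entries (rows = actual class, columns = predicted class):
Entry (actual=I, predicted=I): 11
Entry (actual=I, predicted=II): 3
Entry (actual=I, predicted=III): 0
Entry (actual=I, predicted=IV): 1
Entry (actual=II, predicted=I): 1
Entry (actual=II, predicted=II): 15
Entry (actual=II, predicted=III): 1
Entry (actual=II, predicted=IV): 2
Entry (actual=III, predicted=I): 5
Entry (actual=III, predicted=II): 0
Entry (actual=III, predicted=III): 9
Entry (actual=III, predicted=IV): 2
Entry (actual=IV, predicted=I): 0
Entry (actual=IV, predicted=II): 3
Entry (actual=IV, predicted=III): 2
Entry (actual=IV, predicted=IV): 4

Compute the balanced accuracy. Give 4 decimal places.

0.6324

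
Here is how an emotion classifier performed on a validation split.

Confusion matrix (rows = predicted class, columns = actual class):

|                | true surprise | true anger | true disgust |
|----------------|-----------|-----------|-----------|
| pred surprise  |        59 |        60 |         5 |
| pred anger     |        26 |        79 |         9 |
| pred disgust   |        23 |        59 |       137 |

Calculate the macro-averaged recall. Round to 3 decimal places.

0.618

Per-class recall (TP/(TP+FN)):
  surprise: TP=59, FN=26+23=49 → 59/108 = 0.5463
  anger: TP=79, FN=60+59=119 → 79/198 = 0.3990
  disgust: TP=137, FN=5+9=14 → 137/151 = 0.9073
Macro-recall = mean = (0.5463 + 0.3990 + 0.9073) / 3 = 0.618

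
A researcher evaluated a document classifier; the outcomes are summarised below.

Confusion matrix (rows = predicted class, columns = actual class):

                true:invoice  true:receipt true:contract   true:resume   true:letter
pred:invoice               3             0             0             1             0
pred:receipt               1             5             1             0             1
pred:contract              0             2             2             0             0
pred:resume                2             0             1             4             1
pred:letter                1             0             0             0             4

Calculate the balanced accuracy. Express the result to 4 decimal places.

Balanced accuracy = mean of per-class recall.
  invoice: recall = 3/7 = 0.42857
  receipt: recall = 5/7 = 0.71429
  contract: recall = 2/4 = 0.50000
  resume: recall = 4/5 = 0.80000
  letter: recall = 4/6 = 0.66667
Mean = (0.42857 + 0.71429 + 0.50000 + 0.80000 + 0.66667) / 5 = 0.6219

0.6219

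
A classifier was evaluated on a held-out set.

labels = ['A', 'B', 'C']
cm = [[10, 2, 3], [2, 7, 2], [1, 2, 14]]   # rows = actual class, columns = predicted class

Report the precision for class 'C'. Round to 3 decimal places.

precision = TP/(TP+FP).
C: TP=14, FP=3+2=5 → 14/19 = 0.7368

0.737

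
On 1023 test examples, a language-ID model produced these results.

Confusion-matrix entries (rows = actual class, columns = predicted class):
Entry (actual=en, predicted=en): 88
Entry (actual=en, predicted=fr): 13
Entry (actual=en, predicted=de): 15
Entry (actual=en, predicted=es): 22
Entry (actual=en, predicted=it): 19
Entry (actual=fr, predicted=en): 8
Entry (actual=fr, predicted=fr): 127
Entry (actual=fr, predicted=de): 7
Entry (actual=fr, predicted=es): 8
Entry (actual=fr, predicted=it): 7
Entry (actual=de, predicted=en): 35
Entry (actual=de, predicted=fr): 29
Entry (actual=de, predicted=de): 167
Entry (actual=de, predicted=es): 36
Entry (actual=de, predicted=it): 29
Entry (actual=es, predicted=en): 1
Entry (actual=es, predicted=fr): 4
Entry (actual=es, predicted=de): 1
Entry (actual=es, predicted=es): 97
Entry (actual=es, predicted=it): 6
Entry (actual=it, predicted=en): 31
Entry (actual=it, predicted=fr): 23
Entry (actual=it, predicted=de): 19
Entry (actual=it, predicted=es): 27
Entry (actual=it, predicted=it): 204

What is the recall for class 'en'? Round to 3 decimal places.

0.561

Take TP from the diagonal, FP from the rest of the 'en' prediction marginal, FN from the rest of the 'en' actual marginal.
recall = TP/(TP+FN).
en: TP=88, FN=13+15+22+19=69 → 88/157 = 0.5605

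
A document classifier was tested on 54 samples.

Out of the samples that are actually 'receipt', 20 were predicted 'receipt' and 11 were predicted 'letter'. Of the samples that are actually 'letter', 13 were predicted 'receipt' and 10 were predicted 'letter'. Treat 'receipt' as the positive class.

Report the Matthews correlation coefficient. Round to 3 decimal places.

0.081

MCC = (TP·TN − FP·FN) / √((TP+FP)(TP+FN)(TN+FP)(TN+FN))
Numerator = 20·10 − 13·11 = 57
Denominator = √(33·31·23·21) = √494109 = 702.9289
MCC = 57 / 702.9289 = 0.081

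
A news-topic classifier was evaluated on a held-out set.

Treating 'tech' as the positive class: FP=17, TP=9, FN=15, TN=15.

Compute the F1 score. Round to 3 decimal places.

0.360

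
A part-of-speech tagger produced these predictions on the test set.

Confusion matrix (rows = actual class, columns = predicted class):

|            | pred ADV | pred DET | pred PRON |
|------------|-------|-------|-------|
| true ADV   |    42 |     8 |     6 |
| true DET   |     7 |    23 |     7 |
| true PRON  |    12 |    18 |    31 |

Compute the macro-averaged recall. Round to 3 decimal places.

0.627

Per-class recall (TP/(TP+FN)):
  ADV: TP=42, FN=8+6=14 → 42/56 = 0.7500
  DET: TP=23, FN=7+7=14 → 23/37 = 0.6216
  PRON: TP=31, FN=12+18=30 → 31/61 = 0.5082
Macro-recall = mean = (0.7500 + 0.6216 + 0.5082) / 3 = 0.627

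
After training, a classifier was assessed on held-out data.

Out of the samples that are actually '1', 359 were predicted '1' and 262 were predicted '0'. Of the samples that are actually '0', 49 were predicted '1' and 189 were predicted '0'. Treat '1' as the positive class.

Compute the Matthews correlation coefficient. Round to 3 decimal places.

0.334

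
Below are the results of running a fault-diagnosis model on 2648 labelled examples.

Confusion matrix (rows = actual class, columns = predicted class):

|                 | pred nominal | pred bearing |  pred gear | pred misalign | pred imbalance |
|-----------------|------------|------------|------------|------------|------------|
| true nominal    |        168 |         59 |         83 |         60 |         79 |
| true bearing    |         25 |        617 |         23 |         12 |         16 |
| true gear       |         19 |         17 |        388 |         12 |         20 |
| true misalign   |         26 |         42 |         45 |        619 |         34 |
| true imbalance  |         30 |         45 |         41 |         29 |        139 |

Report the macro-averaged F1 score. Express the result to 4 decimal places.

0.6736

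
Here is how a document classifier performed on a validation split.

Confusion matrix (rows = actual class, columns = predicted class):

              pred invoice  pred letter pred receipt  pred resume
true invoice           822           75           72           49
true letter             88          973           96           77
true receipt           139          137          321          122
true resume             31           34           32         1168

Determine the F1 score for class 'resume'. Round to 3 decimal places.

0.871

F1 score = 2·TP/(2·TP+FP+FN).
resume: TP=1168, FP=49+77+122=248, FN=31+34+32=97 → 2336/2681 = 0.8713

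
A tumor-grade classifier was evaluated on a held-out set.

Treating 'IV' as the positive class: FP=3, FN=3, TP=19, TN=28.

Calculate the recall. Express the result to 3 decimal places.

0.864

Recall = TP/(TP+FN) = 19/(19+3) = 19/22 = 0.864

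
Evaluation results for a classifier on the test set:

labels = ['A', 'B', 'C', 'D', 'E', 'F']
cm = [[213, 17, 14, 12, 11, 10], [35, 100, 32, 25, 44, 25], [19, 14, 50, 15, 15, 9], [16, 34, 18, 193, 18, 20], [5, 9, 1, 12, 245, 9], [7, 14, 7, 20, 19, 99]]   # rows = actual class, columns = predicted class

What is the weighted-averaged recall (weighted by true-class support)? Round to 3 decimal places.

0.640

Per-class recall (TP/(TP+FN)):
  A: TP=213, FN=17+14+12+11+10=64 → 213/277 = 0.7690
  B: TP=100, FN=35+32+25+44+25=161 → 100/261 = 0.3831
  C: TP=50, FN=19+14+15+15+9=72 → 50/122 = 0.4098
  D: TP=193, FN=16+34+18+18+20=106 → 193/299 = 0.6455
  E: TP=245, FN=5+9+1+12+9=36 → 245/281 = 0.8719
  F: TP=99, FN=7+14+7+20+19=67 → 99/166 = 0.5964
Weighted-recall = Σ (supportᵢ/N)·recallᵢ with N=1406: (277/1406)·0.7690 + (261/1406)·0.3831 + (122/1406)·0.4098 + (299/1406)·0.6455 + (281/1406)·0.8719 + (166/1406)·0.5964 = 0.640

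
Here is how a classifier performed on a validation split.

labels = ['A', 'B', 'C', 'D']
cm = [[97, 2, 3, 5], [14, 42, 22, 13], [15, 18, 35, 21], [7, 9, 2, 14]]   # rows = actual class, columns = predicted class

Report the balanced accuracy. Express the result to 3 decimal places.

Balanced accuracy = mean of per-class recall.
  A: recall = 97/107 = 0.9065
  B: recall = 42/91 = 0.4615
  C: recall = 35/89 = 0.3933
  D: recall = 14/32 = 0.4375
Mean = (0.9065 + 0.4615 + 0.3933 + 0.4375) / 4 = 0.550

0.550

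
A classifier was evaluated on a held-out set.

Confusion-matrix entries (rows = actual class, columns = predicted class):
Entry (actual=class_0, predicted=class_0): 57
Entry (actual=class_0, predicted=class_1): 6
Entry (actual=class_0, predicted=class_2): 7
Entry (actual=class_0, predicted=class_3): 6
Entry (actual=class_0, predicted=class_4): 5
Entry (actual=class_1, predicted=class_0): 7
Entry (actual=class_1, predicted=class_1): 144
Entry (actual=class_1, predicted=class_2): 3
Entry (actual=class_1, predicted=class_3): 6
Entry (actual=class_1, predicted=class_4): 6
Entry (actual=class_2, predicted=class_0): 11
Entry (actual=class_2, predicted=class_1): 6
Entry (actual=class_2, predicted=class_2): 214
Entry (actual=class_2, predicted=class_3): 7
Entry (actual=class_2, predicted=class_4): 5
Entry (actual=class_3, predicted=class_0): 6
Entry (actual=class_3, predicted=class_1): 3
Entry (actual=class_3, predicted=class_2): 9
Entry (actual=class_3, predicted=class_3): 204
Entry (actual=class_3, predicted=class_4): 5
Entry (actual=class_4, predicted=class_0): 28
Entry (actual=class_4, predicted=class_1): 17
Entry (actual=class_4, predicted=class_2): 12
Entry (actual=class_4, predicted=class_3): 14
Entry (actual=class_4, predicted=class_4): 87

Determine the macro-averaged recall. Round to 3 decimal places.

0.780

Per-class recall (TP/(TP+FN)):
  class_0: TP=57, FN=6+7+6+5=24 → 57/81 = 0.7037
  class_1: TP=144, FN=7+3+6+6=22 → 144/166 = 0.8675
  class_2: TP=214, FN=11+6+7+5=29 → 214/243 = 0.8807
  class_3: TP=204, FN=6+3+9+5=23 → 204/227 = 0.8987
  class_4: TP=87, FN=28+17+12+14=71 → 87/158 = 0.5506
Macro-recall = mean = (0.7037 + 0.8675 + 0.8807 + 0.8987 + 0.5506) / 5 = 0.780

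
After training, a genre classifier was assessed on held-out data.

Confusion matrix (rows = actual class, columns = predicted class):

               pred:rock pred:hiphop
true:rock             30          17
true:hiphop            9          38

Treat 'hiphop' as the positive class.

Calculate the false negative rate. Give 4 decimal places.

0.1915

FNR = FN/(FN+TP) = 9/(9+38) = 0.1915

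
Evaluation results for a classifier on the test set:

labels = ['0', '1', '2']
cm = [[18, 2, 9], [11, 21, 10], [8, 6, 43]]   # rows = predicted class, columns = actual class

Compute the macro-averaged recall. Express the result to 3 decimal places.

0.635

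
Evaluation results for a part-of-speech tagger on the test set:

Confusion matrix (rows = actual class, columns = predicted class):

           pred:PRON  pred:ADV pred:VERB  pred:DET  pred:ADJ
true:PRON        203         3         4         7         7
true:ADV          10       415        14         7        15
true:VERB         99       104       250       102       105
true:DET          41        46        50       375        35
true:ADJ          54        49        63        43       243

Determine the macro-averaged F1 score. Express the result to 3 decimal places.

Per-class F1 score (2·TP/(2·TP+FP+FN)):
  PRON: TP=203, FP=10+99+41+54=204, FN=3+4+7+7=21 → 406/631 = 0.6434
  ADV: TP=415, FP=3+104+46+49=202, FN=10+14+7+15=46 → 830/1078 = 0.7699
  VERB: TP=250, FP=4+14+50+63=131, FN=99+104+102+105=410 → 500/1041 = 0.4803
  DET: TP=375, FP=7+7+102+43=159, FN=41+46+50+35=172 → 750/1081 = 0.6938
  ADJ: TP=243, FP=7+15+105+35=162, FN=54+49+63+43=209 → 486/857 = 0.5671
Macro-F1 score = mean = (0.6434 + 0.7699 + 0.4803 + 0.6938 + 0.5671) / 5 = 0.631

0.631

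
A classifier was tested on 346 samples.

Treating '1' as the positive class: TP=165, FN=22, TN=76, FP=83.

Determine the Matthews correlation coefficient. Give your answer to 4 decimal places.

0.3986

MCC = (TP·TN − FP·FN) / √((TP+FP)(TP+FN)(TN+FP)(TN+FN))
Numerator = 165·76 − 83·22 = 10714
Denominator = √(248·187·159·98) = √722630832 = 26881.7937
MCC = 10714 / 26881.7937 = 0.3986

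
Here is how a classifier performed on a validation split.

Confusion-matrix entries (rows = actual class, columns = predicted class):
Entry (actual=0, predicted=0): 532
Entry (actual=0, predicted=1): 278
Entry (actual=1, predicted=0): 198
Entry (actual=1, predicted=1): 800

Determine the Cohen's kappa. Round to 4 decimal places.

0.4627

Observed agreement pₒ = trace/N = 1332/1808 = 0.73673
Expected agreement pₑ = Σ (rowᵢ·colᵢ)/N² = (810·730 + 998·1078)/1808² = 0.51001
κ = (pₒ − pₑ)/(1 − pₑ) = (0.73673 − 0.51001)/(1 − 0.51001) = 0.4627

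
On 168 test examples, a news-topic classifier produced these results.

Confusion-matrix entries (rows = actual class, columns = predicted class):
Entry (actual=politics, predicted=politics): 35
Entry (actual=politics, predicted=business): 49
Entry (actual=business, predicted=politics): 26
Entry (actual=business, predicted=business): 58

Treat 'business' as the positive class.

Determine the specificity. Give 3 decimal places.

Specificity = TN/(TN+FP) = 35/(35+49) = 0.417

0.417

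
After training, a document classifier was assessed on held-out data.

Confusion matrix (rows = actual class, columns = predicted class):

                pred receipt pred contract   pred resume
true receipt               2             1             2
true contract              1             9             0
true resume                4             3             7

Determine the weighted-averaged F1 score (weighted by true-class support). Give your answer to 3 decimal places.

0.621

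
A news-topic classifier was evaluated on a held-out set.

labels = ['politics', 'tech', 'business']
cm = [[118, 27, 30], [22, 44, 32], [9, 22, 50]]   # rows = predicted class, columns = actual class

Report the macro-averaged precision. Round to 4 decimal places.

0.5802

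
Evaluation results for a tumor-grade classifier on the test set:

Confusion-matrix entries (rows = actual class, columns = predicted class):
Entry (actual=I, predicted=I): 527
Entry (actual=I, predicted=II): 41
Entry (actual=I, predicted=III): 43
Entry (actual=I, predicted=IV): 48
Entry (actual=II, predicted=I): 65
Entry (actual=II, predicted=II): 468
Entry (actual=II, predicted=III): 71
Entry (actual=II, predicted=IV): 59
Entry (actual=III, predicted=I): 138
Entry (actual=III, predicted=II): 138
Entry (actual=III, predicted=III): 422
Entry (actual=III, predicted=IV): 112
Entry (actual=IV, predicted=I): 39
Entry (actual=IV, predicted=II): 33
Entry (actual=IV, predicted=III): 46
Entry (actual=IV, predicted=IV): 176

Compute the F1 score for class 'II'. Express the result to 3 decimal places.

0.697

Treat 'II' as positive and all other classes as negative.
F1 score = 2·TP/(2·TP+FP+FN).
II: TP=468, FP=41+138+33=212, FN=65+71+59=195 → 936/1343 = 0.6969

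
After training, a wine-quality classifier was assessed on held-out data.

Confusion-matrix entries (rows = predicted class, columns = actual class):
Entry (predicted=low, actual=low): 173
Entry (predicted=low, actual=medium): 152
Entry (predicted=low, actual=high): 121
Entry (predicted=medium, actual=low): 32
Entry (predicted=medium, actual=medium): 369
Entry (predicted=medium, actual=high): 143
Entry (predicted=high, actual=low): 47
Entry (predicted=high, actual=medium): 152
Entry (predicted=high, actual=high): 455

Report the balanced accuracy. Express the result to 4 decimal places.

0.6225

Balanced accuracy = mean of per-class recall.
  low: recall = 173/252 = 0.68651
  medium: recall = 369/673 = 0.54829
  high: recall = 455/719 = 0.63282
Mean = (0.68651 + 0.54829 + 0.63282) / 3 = 0.6225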